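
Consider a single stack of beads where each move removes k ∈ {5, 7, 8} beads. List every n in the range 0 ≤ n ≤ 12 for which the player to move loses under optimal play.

0, 1, 2, 3, 4

Grundy values for subtraction set {5, 7, 8}:
g(0) = mex{} = 0
g(1) = mex{} = 0
g(2) = mex{} = 0
g(3) = mex{} = 0
g(4) = mex{} = 0
g(5) = mex{0} = 1
g(6) = mex{0} = 1
g(7) = mex{0} = 1
g(8) = mex{0} = 1
g(9) = mex{0} = 1
g(10) = mex{0,1} = 2
g(11) = mex{0,1} = 2
g(12) = mex{0,1} = 2
The P-positions (g = 0) in 0..12 are 0, 1, 2, 3, 4.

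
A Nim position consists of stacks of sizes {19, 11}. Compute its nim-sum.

Bitwise XOR of the heap sizes:
  10011  (19)
  01011  (11)
  -----
  11000  (24)

24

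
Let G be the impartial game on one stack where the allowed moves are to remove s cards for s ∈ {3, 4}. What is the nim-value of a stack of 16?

0

Build the Grundy sequence with g(k) = mex{g(k−s) : s ∈ {3, 4}, s ≤ k}:
k:     0  1  2  3  4  5  6  7  8  9 10 11 12 13 14 15 16
g(k):  0  0  0  1  1  1  2  0  0  0  1  1  1  2  0  0  0
So g(16) = 0.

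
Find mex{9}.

0

0 is not in the set, so the mex is 0.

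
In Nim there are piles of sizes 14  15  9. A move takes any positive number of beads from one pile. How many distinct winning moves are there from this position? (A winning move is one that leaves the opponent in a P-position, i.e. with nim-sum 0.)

3

Compute the nim-sum pairwise:
14 ⊕ 15 = 1
1 ⊕ 9 = 8
The overall nim-sum is X = 8. A pile of size p has a winning move iff p XOR X < p (reduce it to p XOR X).
  14: 14 XOR 8 = 6 < 14 — winning move (to 6).
  15: 15 XOR 8 = 7 < 15 — winning move (to 7).
  9: 9 XOR 8 = 1 < 9 — winning move (to 1).
That gives 3 winning moves.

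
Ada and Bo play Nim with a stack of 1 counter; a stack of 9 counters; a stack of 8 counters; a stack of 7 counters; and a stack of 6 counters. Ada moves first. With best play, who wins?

Ada wins

Compute the nim-sum pairwise:
1 XOR 9 = 8
8 XOR 8 = 0
0 XOR 7 = 7
7 XOR 6 = 1
The nim-sum is 1 ≠ 0, so this is an N-position: the player to move can win; Ada has a winning move.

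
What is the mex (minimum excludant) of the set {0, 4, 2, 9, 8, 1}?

3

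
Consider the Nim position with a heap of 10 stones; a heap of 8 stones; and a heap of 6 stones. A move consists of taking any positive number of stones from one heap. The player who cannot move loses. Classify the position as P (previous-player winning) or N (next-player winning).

N-position

Write each in binary and XOR column by column:
  1010  (10)
  1000  (8)
  0110  (6)
  ----
  0100  (4)
The nim-sum is 4 ≠ 0, so this is an N-position: the player to move can win.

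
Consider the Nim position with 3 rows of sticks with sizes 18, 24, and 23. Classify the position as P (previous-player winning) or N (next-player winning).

N-position

Compute the nim-sum pairwise:
18 XOR 24 = 10
10 XOR 23 = 29
The nim-sum is 29 ≠ 0, so this is an N-position: the player to move can win.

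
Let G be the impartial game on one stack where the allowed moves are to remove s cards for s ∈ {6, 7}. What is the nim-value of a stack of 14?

0

Grundy values for subtraction set {6, 7}:
g(0) = mex{} = 0
g(1) = mex{} = 0
g(2) = mex{} = 0
g(3) = mex{} = 0
g(4) = mex{} = 0
g(5) = mex{} = 0
g(6) = mex{0} = 1
g(7) = mex{0} = 1
g(8) = mex{0} = 1
g(9) = mex{0} = 1
g(10) = mex{0} = 1
g(11) = mex{0} = 1
g(12) = mex{0,1} = 2
g(13) = mex{1} = 0
g(14) = mex{1} = 0
So g(14) = 0.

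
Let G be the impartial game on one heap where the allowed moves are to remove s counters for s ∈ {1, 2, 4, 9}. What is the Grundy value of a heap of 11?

0

Build the Grundy sequence with g(k) = mex{g(k−s) : s ∈ {1, 2, 4, 9}, s ≤ k}:
g(0) = mex{} = 0
g(1) = mex{0} = 1
g(2) = mex{0,1} = 2
g(3) = mex{1,2} = 0
g(4) = mex{0,2} = 1
g(5) = mex{0,1} = 2
g(6) = mex{1,2} = 0
g(7) = mex{0,2} = 1
g(8) = mex{0,1} = 2
g(9) = mex{0,1,2} = 3
g(10) = mex{0,1,2,3} = 4
g(11) = mex{1,2,3,4} = 0
So g(11) = 0.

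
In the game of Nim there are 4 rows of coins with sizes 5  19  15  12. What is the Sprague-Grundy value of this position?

21

Compute the nim-sum pairwise:
5 ⊕ 19 = 22
22 ⊕ 15 = 25
25 ⊕ 12 = 21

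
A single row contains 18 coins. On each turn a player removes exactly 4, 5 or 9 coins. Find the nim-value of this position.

1

Grundy values for subtraction set {4, 5, 9}:
k:     0  1  2  3  4  5  6  7  8  9 10 11 12 13 14 15 16 17 18
g(k):  0  0  0  0  1  1  1  1  2  2  2  2  3  0  0  0  0  1  1
So g(18) = 1.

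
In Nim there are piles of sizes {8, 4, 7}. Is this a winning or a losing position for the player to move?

Winning position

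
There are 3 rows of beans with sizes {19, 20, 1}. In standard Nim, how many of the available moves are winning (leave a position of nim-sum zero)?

Nim-sum: 19 XOR 20 XOR 1 = 6.
The overall nim-sum is X = 6. A row of size p has a winning move iff p XOR X < p (reduce it to p XOR X).
  19: 19 XOR 6 = 21 ≥ 19 — no move.
  20: 20 XOR 6 = 18 < 20 — winning move (to 18).
  1: 1 XOR 6 = 7 ≥ 1 — no move.
That gives 1 winning move.

1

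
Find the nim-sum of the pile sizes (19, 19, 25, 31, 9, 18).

In binary:
  10011  (19)
  10011  (19)
  11001  (25)
  11111  (31)
  01001  (9)
  10010  (18)
  -----
  11101  (29)

29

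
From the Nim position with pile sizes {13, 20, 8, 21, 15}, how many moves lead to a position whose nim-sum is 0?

3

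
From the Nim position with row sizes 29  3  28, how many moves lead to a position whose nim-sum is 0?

Compute the nim-sum pairwise:
29 ^ 3 = 30
30 ^ 28 = 2
The overall nim-sum is X = 2. A row of size p has a winning move iff p XOR X < p (reduce it to p XOR X).
  29: 29 XOR 2 = 31 ≥ 29 — no move.
  3: 3 XOR 2 = 1 < 3 — winning move (to 1).
  28: 28 XOR 2 = 30 ≥ 28 — no move.
That gives 1 winning move.

1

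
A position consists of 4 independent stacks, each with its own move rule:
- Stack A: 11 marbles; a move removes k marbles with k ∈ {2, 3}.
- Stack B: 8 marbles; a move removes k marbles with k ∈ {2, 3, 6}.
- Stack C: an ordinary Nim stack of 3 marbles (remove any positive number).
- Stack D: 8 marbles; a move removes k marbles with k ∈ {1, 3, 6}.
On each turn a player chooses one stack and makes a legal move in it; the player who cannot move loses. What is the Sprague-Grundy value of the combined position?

Grundy values for stack A (subtraction set {2, 3}):
k:     0  1  2  3  4  5  6  7  8  9 10 11
g(k):  0  0  1  1  2  0  0  1  1  2  0  0
So g(11) = 0.
For stack B, compute g(0), g(1), … with moves {2, 3, 6}:
g(0) = mex{} = 0
g(1) = mex{} = 0
g(2) = mex{0} = 1
g(3) = mex{0} = 1
g(4) = mex{0,1} = 2
g(5) = mex{1} = 0
g(6) = mex{0,1,2} = 3
g(7) = mex{0,2} = 1
g(8) = mex{0,1,3} = 2
So g(8) = 2.
Stack C is a plain Nim stack of size 3, so its Grundy value is 3.
Build the Grundy sequence for stack D with g(k) = mex{g(k−s) : s ∈ {1, 3, 6}, s ≤ k}:
k:     0  1  2  3  4  5  6  7  8
g(k):  0  1  0  1  0  1  2  3  2
So g(8) = 2.
The value of a disjunctive sum is the nim-sum of the parts.
Combined value = 0 XOR 2 XOR 3 XOR 2 = 3.

3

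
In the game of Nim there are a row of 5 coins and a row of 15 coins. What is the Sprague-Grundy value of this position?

Nim-sum: 5 ⊕ 15 = 10.

10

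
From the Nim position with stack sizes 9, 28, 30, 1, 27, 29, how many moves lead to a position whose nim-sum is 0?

Bitwise XOR of the heap sizes:
  01001  (9)
  11100  (28)
  11110  (30)
  00001  (1)
  11011  (27)
  11101  (29)
  -----
  01100  (12)
The overall nim-sum is X = 12. A stack of size p has a winning move iff p XOR X < p (reduce it to p XOR X).
  9: 9 XOR 12 = 5 < 9 — winning move (to 5).
  28: 28 XOR 12 = 16 < 28 — winning move (to 16).
  30: 30 XOR 12 = 18 < 30 — winning move (to 18).
  1: 1 XOR 12 = 13 ≥ 1 — no move.
  27: 27 XOR 12 = 23 < 27 — winning move (to 23).
  29: 29 XOR 12 = 17 < 29 — winning move (to 17).
That gives 5 winning moves.

5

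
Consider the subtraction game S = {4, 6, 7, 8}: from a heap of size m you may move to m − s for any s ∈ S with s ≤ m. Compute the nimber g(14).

Build the Grundy sequence with g(k) = mex{g(k−s) : s ∈ {4, 6, 7, 8}, s ≤ k}:
k:     0  1  2  3  4  5  6  7  8  9 10 11 12 13 14
g(k):  0  0  0  0  1  1  1  1  2  2  2  2  0  0  0
So g(14) = 0.

0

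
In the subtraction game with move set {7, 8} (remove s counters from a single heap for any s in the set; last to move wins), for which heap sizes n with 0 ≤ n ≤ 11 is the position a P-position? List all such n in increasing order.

Build the Grundy sequence with g(k) = mex{g(k−s) : s ∈ {7, 8}, s ≤ k}:
k:     0  1  2  3  4  5  6  7  8  9 10 11
g(k):  0  0  0  0  0  0  0  1  1  1  1  1
The P-positions (g = 0) in 0..11 are 0, 1, 2, 3, 4, 5, 6.

0, 1, 2, 3, 4, 5, 6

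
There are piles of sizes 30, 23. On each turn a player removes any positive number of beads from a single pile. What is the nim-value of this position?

9

Compute the nim-sum pairwise:
30 XOR 23 = 9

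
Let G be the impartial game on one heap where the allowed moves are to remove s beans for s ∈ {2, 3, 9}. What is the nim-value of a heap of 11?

0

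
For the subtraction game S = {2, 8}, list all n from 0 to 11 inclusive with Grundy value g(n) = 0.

0, 1, 4, 5, 10, 11

Compute g(0), g(1), … for moves {2, 8}:
k:     0  1  2  3  4  5  6  7  8  9 10 11
g(k):  0  0  1  1  0  0  1  1  2  2  0  0
The P-positions (g = 0) in 0..11 are 0, 1, 4, 5, 10, 11.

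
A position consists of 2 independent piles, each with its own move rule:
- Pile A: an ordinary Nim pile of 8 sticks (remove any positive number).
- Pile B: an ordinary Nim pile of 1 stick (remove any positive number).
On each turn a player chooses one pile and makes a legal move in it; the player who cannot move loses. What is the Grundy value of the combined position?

9

Pile A is a plain Nim pile of size 8, so its Grundy value is 8.
Pile B is a plain Nim pile of size 1, so its Grundy value is 1.
The value of a disjunctive sum is the nim-sum of the parts.
Combined value = 8 XOR 1 = 9.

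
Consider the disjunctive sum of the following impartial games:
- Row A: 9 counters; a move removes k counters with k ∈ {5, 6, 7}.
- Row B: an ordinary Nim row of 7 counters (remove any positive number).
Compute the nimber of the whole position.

6

Build the Grundy sequence for row A with g(k) = mex{g(k−s) : s ∈ {5, 6, 7}, s ≤ k}:
g(0) = mex{} = 0
g(1) = mex{} = 0
g(2) = mex{} = 0
g(3) = mex{} = 0
g(4) = mex{} = 0
g(5) = mex{0} = 1
g(6) = mex{0} = 1
g(7) = mex{0} = 1
g(8) = mex{0} = 1
g(9) = mex{0} = 1
So g(9) = 1.
Row B is a plain Nim row of size 7, so its Grundy value is 7.
The value of a disjunctive sum is the nim-sum of the parts.
Combined value = 1 ⊕ 7 = 6.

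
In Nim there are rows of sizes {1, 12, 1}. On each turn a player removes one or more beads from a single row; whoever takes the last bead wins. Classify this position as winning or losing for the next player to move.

Nim-sum: 1 ^ 12 ^ 1 = 12.
The nim-sum is 12 ≠ 0, so this is an N-position: the player to move can win.

Winning position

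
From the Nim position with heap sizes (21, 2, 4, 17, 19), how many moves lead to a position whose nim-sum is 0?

Write each in binary and XOR column by column:
  10101  (21)
  00010  (2)
  00100  (4)
  10001  (17)
  10011  (19)
  -----
  10001  (17)
The overall nim-sum is X = 17. A heap of size p has a winning move iff p XOR X < p (reduce it to p XOR X).
  21: 21 XOR 17 = 4 < 21 — winning move (to 4).
  2: 2 XOR 17 = 19 ≥ 2 — no move.
  4: 4 XOR 17 = 21 ≥ 4 — no move.
  17: 17 XOR 17 = 0 < 17 — winning move (to 0).
  19: 19 XOR 17 = 2 < 19 — winning move (to 2).
That gives 3 winning moves.

3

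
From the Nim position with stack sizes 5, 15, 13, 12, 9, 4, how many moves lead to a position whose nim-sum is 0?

In binary:
  0101  (5)
  1111  (15)
  1101  (13)
  1100  (12)
  1001  (9)
  0100  (4)
  ----
  0110  (6)
The overall nim-sum is X = 6. A stack of size p has a winning move iff p XOR X < p (reduce it to p XOR X).
  5: 5 XOR 6 = 3 < 5 — winning move (to 3).
  15: 15 XOR 6 = 9 < 15 — winning move (to 9).
  13: 13 XOR 6 = 11 < 13 — winning move (to 11).
  12: 12 XOR 6 = 10 < 12 — winning move (to 10).
  9: 9 XOR 6 = 15 ≥ 9 — no move.
  4: 4 XOR 6 = 2 < 4 — winning move (to 2).
That gives 5 winning moves.

5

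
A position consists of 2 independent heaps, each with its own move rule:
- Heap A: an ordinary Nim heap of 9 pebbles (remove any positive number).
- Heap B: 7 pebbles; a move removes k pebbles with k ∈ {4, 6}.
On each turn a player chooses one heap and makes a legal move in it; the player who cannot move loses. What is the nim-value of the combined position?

8

Heap A is a plain Nim heap of size 9, so its Grundy value is 9.
Build the Grundy sequence for heap B with g(k) = mex{g(k−s) : s ∈ {4, 6}, s ≤ k}:
g(0) = mex{} = 0
g(1) = mex{} = 0
g(2) = mex{} = 0
g(3) = mex{} = 0
g(4) = mex{0} = 1
g(5) = mex{0} = 1
g(6) = mex{0} = 1
g(7) = mex{0} = 1
So g(7) = 1.
By the Sprague-Grundy theorem, the Grundy value of a sum of independent games is the XOR of the component values.
Combined value = 9 XOR 1 = 8.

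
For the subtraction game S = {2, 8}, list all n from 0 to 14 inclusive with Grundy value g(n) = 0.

0, 1, 4, 5, 10, 11, 14

Grundy values for subtraction set {2, 8}:
g(0) = mex{} = 0
g(1) = mex{} = 0
g(2) = mex{0} = 1
g(3) = mex{0} = 1
g(4) = mex{1} = 0
g(5) = mex{1} = 0
g(6) = mex{0} = 1
g(7) = mex{0} = 1
g(8) = mex{0,1} = 2
g(9) = mex{0,1} = 2
g(10) = mex{1,2} = 0
g(11) = mex{1,2} = 0
g(12) = mex{0} = 1
g(13) = mex{0} = 1
g(14) = mex{1} = 0
The P-positions (g = 0) in 0..14 are 0, 1, 4, 5, 10, 11, 14.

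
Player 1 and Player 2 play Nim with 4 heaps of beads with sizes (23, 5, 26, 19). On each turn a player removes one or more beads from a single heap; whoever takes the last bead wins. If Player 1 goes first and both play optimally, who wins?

Player 1 wins

Bitwise XOR of the heap sizes:
  10111  (23)
  00101  (5)
  11010  (26)
  10011  (19)
  -----
  11011  (27)
The nim-sum is 27 ≠ 0, so this is an N-position: the player to move can win; Player 1 has a winning move.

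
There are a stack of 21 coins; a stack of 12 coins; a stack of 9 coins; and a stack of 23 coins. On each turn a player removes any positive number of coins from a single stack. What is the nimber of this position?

7

Compute the nim-sum pairwise:
21 XOR 12 = 25
25 XOR 9 = 16
16 XOR 23 = 7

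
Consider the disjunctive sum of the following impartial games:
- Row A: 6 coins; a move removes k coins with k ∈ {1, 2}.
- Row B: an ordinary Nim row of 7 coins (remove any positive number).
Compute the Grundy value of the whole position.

7

Build the Grundy sequence for row A with g(k) = mex{g(k−s) : s ∈ {1, 2}, s ≤ k}:
g(0) = mex{} = 0
g(1) = mex{0} = 1
g(2) = mex{0,1} = 2
g(3) = mex{1,2} = 0
g(4) = mex{0,2} = 1
g(5) = mex{0,1} = 2
g(6) = mex{1,2} = 0
So g(6) = 0.
Row B is a plain Nim row of size 7, so its Grundy value is 7.
The value of a disjunctive sum is the nim-sum of the parts.
Combined value = 0 XOR 7 = 7.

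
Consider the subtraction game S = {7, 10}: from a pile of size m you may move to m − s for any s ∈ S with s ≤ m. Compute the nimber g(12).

Build the Grundy sequence with g(k) = mex{g(k−s) : s ∈ {7, 10}, s ≤ k}:
k:     0  1  2  3  4  5  6  7  8  9 10 11 12
g(k):  0  0  0  0  0  0  0  1  1  1  1  1  1
So g(12) = 1.

1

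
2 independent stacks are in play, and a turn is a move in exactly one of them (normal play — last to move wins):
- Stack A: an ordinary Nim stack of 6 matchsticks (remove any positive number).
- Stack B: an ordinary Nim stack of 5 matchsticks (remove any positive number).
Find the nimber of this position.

3

Stack A is a plain Nim stack of size 6, so its Grundy value is 6.
Stack B is a plain Nim stack of size 5, so its Grundy value is 5.
By the Sprague-Grundy theorem, the Grundy value of a sum of independent games is the XOR of the component values.
Combined value = 6 ⊕ 5 = 3.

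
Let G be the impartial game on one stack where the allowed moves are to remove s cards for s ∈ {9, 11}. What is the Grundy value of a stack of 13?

Grundy values for subtraction set {9, 11}:
k:     0  1  2  3  4  5  6  7  8  9 10 11 12 13
g(k):  0  0  0  0  0  0  0  0  0  1  1  1  1  1
So g(13) = 1.

1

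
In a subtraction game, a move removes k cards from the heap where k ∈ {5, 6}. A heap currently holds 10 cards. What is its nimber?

2

Grundy values for subtraction set {5, 6}:
k:     0  1  2  3  4  5  6  7  8  9 10
g(k):  0  0  0  0  0  1  1  1  1  1  2
So g(10) = 2.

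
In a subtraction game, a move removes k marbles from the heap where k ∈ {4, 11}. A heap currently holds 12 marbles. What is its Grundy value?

1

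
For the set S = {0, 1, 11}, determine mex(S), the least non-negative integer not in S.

2

The values 0, 1 are all present; 2 is the first non-negative integer missing from the set.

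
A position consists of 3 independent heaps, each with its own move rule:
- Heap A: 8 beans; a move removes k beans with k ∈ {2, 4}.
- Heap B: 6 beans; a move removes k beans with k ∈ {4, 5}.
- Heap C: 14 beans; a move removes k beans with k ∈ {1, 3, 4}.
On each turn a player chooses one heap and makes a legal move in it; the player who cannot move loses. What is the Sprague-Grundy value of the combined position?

0

Grundy values for heap A (subtraction set {2, 4}):
g(0) = mex{} = 0
g(1) = mex{} = 0
g(2) = mex{0} = 1
g(3) = mex{0} = 1
g(4) = mex{0,1} = 2
g(5) = mex{0,1} = 2
g(6) = mex{1,2} = 0
g(7) = mex{1,2} = 0
g(8) = mex{0,2} = 1
So g(8) = 1.
For heap B, compute g(0), g(1), … with moves {4, 5}:
g(0) = mex{} = 0
g(1) = mex{} = 0
g(2) = mex{} = 0
g(3) = mex{} = 0
g(4) = mex{0} = 1
g(5) = mex{0} = 1
g(6) = mex{0} = 1
So g(6) = 1.
Build the Grundy sequence for heap C with g(k) = mex{g(k−s) : s ∈ {1, 3, 4}, s ≤ k}:
g(0) = mex{} = 0
g(1) = mex{0} = 1
g(2) = mex{1} = 0
g(3) = mex{0} = 1
g(4) = mex{0,1} = 2
g(5) = mex{0,1,2} = 3
g(6) = mex{0,1,3} = 2
g(7) = mex{1,2} = 0
g(8) = mex{0,2,3} = 1
g(9) = mex{1,2,3} = 0
g(10) = mex{0,2} = 1
g(11) = mex{0,1} = 2
g(12) = mex{0,1,2} = 3
g(13) = mex{0,1,3} = 2
g(14) = mex{1,2} = 0
So g(14) = 0.
By the Sprague-Grundy theorem, the Grundy value of a sum of independent games is the XOR of the component values.
Combined value = 1 XOR 1 XOR 0 = 0.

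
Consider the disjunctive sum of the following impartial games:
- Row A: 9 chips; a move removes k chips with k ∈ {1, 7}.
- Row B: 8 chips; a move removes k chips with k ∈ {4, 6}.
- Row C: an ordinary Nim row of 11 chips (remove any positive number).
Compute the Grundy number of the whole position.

8

Build the Grundy sequence for row A with g(k) = mex{g(k−s) : s ∈ {1, 7}, s ≤ k}:
k:     0  1  2  3  4  5  6  7  8  9
g(k):  0  1  0  1  0  1  0  1  0  1
So g(9) = 1.
For row B, compute g(0), g(1), … with moves {4, 6}:
g(0) = mex{} = 0
g(1) = mex{} = 0
g(2) = mex{} = 0
g(3) = mex{} = 0
g(4) = mex{0} = 1
g(5) = mex{0} = 1
g(6) = mex{0} = 1
g(7) = mex{0} = 1
g(8) = mex{0,1} = 2
So g(8) = 2.
Row C is a plain Nim row of size 11, so its Grundy value is 11.
The value of a disjunctive sum is the nim-sum of the parts.
Combined value = 1 XOR 2 XOR 11 = 8.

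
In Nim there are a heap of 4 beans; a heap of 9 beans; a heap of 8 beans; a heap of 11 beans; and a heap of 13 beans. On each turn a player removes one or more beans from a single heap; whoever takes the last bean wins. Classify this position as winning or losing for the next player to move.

Compute the nim-sum pairwise:
4 ⊕ 9 = 13
13 ⊕ 8 = 5
5 ⊕ 11 = 14
14 ⊕ 13 = 3
The nim-sum is 3 ≠ 0, so this is an N-position: the player to move can win.

Winning position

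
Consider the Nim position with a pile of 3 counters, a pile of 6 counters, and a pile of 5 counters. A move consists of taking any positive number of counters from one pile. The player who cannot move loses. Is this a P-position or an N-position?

P-position

Compute the nim-sum pairwise:
3 ⊕ 6 = 5
5 ⊕ 5 = 0
The nim-sum is 0, so this is a P-position: the player to move is in a losing position under optimal play.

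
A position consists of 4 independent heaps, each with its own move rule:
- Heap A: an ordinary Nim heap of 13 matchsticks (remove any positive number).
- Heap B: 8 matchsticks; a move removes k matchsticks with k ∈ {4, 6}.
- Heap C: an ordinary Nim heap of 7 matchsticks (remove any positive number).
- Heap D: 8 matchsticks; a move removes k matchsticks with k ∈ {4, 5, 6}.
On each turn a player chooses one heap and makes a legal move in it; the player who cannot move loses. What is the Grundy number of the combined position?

Heap A is a plain Nim heap of size 13, so its Grundy value is 13.
Grundy values for heap B (subtraction set {4, 6}):
g(0) = mex{} = 0
g(1) = mex{} = 0
g(2) = mex{} = 0
g(3) = mex{} = 0
g(4) = mex{0} = 1
g(5) = mex{0} = 1
g(6) = mex{0} = 1
g(7) = mex{0} = 1
g(8) = mex{0,1} = 2
So g(8) = 2.
Heap C is a plain Nim heap of size 7, so its Grundy value is 7.
For heap D, compute g(0), g(1), … with moves {4, 5, 6}:
k:     0  1  2  3  4  5  6  7  8
g(k):  0  0  0  0  1  1  1  1  2
So g(8) = 2.
The value of a disjunctive sum is the nim-sum of the parts.
Combined value = 13 XOR 2 XOR 7 XOR 2 = 10.

10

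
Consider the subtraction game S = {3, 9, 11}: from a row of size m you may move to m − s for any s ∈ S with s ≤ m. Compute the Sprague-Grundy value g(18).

2

Build the Grundy sequence with g(k) = mex{g(k−s) : s ∈ {3, 9, 11}, s ≤ k}:
k:     0  1  2  3  4  5  6  7  8  9 10 11 12 13 14 15 16 17 18
g(k):  0  0  0  1  1  1  0  0  0  1  1  1  2  2  0  3  3  1  2
So g(18) = 2.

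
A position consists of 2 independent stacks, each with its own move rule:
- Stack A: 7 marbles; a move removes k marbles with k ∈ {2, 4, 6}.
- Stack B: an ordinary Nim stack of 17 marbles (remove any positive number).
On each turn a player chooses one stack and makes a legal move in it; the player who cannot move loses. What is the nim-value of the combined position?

18

For stack A, compute g(0), g(1), … with moves {2, 4, 6}:
g(0) = mex{} = 0
g(1) = mex{} = 0
g(2) = mex{0} = 1
g(3) = mex{0} = 1
g(4) = mex{0,1} = 2
g(5) = mex{0,1} = 2
g(6) = mex{0,1,2} = 3
g(7) = mex{0,1,2} = 3
So g(7) = 3.
Stack B is a plain Nim stack of size 17, so its Grundy value is 17.
By the Sprague-Grundy theorem, the Grundy value of a sum of independent games is the XOR of the component values.
Combined value = 3 XOR 17 = 18.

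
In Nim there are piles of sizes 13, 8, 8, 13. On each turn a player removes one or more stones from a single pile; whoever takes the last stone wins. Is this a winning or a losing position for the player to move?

Bitwise XOR of the heap sizes:
  1101  (13)
  1000  (8)
  1000  (8)
  1101  (13)
  ----
  0000  (0)
The nim-sum is 0, so this is a P-position: the player to move is in a losing position under optimal play.

Losing position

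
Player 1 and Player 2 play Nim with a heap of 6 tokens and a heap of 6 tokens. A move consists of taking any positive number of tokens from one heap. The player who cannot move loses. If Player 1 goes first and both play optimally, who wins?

In binary:
  110  (6)
  110  (6)
  ---
  000  (0)
The nim-sum is 0, so this is a P-position: the player to move is in a losing position under optimal play; Player 1 is about to move from it and so loses — Player 2 wins.

Player 2 wins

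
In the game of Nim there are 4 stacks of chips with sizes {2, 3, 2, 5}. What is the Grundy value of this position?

Nim-sum: 2 ⊕ 3 ⊕ 2 ⊕ 5 = 6.

6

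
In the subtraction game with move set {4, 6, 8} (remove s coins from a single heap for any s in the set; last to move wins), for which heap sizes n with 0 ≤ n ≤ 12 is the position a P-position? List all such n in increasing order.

0, 1, 2, 3, 12

Build the Grundy sequence with g(k) = mex{g(k−s) : s ∈ {4, 6, 8}, s ≤ k}:
k:     0  1  2  3  4  5  6  7  8  9 10 11 12
g(k):  0  0  0  0  1  1  1  1  2  2  2  2  0
The P-positions (g = 0) in 0..12 are 0, 1, 2, 3, 12.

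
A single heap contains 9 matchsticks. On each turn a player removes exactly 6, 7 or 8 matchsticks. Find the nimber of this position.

Compute g(0), g(1), … for moves {6, 7, 8}:
k:     0  1  2  3  4  5  6  7  8  9
g(k):  0  0  0  0  0  0  1  1  1  1
So g(9) = 1.

1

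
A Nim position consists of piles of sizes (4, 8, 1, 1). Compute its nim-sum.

12

Bitwise XOR of the heap sizes:
  0100  (4)
  1000  (8)
  0001  (1)
  0001  (1)
  ----
  1100  (12)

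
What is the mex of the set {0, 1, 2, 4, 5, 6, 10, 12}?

3

The values 0, 1, 2 are all present; 3 is the first non-negative integer missing from the set.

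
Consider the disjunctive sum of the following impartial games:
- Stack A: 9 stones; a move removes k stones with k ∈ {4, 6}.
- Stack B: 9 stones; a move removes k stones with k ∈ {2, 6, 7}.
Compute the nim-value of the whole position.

Grundy values for stack A (subtraction set {4, 6}):
g(0) = mex{} = 0
g(1) = mex{} = 0
g(2) = mex{} = 0
g(3) = mex{} = 0
g(4) = mex{0} = 1
g(5) = mex{0} = 1
g(6) = mex{0} = 1
g(7) = mex{0} = 1
g(8) = mex{0,1} = 2
g(9) = mex{0,1} = 2
So g(9) = 2.
For stack B, compute g(0), g(1), … with moves {2, 6, 7}:
k:     0  1  2  3  4  5  6  7  8  9
g(k):  0  0  1  1  0  0  1  1  2  0
So g(9) = 0.
By the Sprague-Grundy theorem, the Grundy value of a sum of independent games is the XOR of the component values.
Combined value = 2 ⊕ 0 = 2.

2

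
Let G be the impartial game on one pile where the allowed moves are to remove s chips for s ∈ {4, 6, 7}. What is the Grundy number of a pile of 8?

2

Compute g(0), g(1), … for moves {4, 6, 7}:
k:     0  1  2  3  4  5  6  7  8
g(k):  0  0  0  0  1  1  1  1  2
So g(8) = 2.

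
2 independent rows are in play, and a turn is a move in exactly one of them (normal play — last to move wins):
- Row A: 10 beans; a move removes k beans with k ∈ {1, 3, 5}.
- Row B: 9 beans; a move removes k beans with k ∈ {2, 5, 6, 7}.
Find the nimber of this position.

2

For row A, compute g(0), g(1), … with moves {1, 3, 5}:
g(0) = mex{} = 0
g(1) = mex{0} = 1
g(2) = mex{1} = 0
g(3) = mex{0} = 1
g(4) = mex{1} = 0
g(5) = mex{0} = 1
g(6) = mex{1} = 0
g(7) = mex{0} = 1
g(8) = mex{1} = 0
g(9) = mex{0} = 1
g(10) = mex{1} = 0
So g(10) = 0.
For row B, compute g(0), g(1), … with moves {2, 5, 6, 7}:
k:     0  1  2  3  4  5  6  7  8  9
g(k):  0  0  1  1  0  2  1  3  2  2
So g(9) = 2.
By the Sprague-Grundy theorem, the Grundy value of a sum of independent games is the XOR of the component values.
Combined value = 0 XOR 2 = 2.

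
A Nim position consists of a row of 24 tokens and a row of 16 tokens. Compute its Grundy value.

8

Compute the nim-sum pairwise:
24 XOR 16 = 8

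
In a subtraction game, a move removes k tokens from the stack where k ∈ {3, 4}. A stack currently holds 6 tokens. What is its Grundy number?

Grundy values for subtraction set {3, 4}:
g(0) = mex{} = 0
g(1) = mex{} = 0
g(2) = mex{} = 0
g(3) = mex{0} = 1
g(4) = mex{0} = 1
g(5) = mex{0} = 1
g(6) = mex{0,1} = 2
So g(6) = 2.

2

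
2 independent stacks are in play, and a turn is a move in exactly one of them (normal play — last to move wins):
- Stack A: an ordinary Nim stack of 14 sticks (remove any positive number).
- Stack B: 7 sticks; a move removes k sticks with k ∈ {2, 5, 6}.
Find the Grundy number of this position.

13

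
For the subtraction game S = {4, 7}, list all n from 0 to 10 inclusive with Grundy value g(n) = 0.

0, 1, 2, 3

Grundy values for subtraction set {4, 7}:
g(0) = mex{} = 0
g(1) = mex{} = 0
g(2) = mex{} = 0
g(3) = mex{} = 0
g(4) = mex{0} = 1
g(5) = mex{0} = 1
g(6) = mex{0} = 1
g(7) = mex{0} = 1
g(8) = mex{0,1} = 2
g(9) = mex{0,1} = 2
g(10) = mex{0,1} = 2
The P-positions (g = 0) in 0..10 are 0, 1, 2, 3.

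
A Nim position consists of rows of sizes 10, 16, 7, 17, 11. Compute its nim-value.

In binary:
  01010  (10)
  10000  (16)
  00111  (7)
  10001  (17)
  01011  (11)
  -----
  00111  (7)

7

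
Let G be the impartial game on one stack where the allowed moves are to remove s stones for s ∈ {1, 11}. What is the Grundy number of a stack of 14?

Grundy values for subtraction set {1, 11}:
g(0) = mex{} = 0
g(1) = mex{0} = 1
g(2) = mex{1} = 0
g(3) = mex{0} = 1
g(4) = mex{1} = 0
g(5) = mex{0} = 1
g(6) = mex{1} = 0
g(7) = mex{0} = 1
g(8) = mex{1} = 0
g(9) = mex{0} = 1
g(10) = mex{1} = 0
g(11) = mex{0} = 1
g(12) = mex{1} = 0
g(13) = mex{0} = 1
g(14) = mex{1} = 0
So g(14) = 0.

0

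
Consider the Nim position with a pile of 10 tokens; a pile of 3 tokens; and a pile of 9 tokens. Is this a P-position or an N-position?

Compute the nim-sum pairwise:
10 ^ 3 = 9
9 ^ 9 = 0
The nim-sum is 0, so this is a P-position: the player to move is in a losing position under optimal play.

P-position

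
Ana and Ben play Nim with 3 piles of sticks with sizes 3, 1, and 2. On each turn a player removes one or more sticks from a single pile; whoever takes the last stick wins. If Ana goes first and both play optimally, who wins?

Ben wins

Nim-sum: 3 ⊕ 1 ⊕ 2 = 0.
The nim-sum is 0, so this is a P-position: the player to move is in a losing position under optimal play; Ana is about to move from it and so loses — Ben wins.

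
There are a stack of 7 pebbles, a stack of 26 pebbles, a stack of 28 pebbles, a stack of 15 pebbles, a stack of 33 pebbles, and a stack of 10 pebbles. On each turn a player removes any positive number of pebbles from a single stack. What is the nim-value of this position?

Write each in binary and XOR column by column:
  000111  (7)
  011010  (26)
  011100  (28)
  001111  (15)
  100001  (33)
  001010  (10)
  ------
  100101  (37)

37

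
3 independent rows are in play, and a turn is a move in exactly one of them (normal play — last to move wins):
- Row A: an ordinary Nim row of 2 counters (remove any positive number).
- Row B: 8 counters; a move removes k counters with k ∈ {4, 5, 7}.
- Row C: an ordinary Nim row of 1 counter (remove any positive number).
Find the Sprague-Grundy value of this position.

Row A is a plain Nim row of size 2, so its Grundy value is 2.
For row B, compute g(0), g(1), … with moves {4, 5, 7}:
g(0) = mex{} = 0
g(1) = mex{} = 0
g(2) = mex{} = 0
g(3) = mex{} = 0
g(4) = mex{0} = 1
g(5) = mex{0} = 1
g(6) = mex{0} = 1
g(7) = mex{0} = 1
g(8) = mex{0,1} = 2
So g(8) = 2.
Row C is a plain Nim row of size 1, so its Grundy value is 1.
By the Sprague-Grundy theorem, the Grundy value of a sum of independent games is the XOR of the component values.
Combined value = 2 ⊕ 2 ⊕ 1 = 1.

1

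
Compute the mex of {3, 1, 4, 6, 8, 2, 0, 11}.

The values 0, 1, 2, 3, 4 are all present; 5 is the first non-negative integer missing from the set.

5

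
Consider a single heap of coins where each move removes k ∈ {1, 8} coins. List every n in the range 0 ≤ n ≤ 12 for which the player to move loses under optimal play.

0, 2, 4, 6, 9, 11

Grundy values for subtraction set {1, 8}:
g(0) = mex{} = 0
g(1) = mex{0} = 1
g(2) = mex{1} = 0
g(3) = mex{0} = 1
g(4) = mex{1} = 0
g(5) = mex{0} = 1
g(6) = mex{1} = 0
g(7) = mex{0} = 1
g(8) = mex{0,1} = 2
g(9) = mex{1,2} = 0
g(10) = mex{0} = 1
g(11) = mex{1} = 0
g(12) = mex{0} = 1
The P-positions (g = 0) in 0..12 are 0, 2, 4, 6, 9, 11.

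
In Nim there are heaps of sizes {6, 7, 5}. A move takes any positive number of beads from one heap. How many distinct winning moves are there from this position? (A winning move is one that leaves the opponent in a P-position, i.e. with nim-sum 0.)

3

Nim-sum: 6 XOR 7 XOR 5 = 4.
The overall nim-sum is X = 4. A heap of size p has a winning move iff p XOR X < p (reduce it to p XOR X).
  6: 6 XOR 4 = 2 < 6 — winning move (to 2).
  7: 7 XOR 4 = 3 < 7 — winning move (to 3).
  5: 5 XOR 4 = 1 < 5 — winning move (to 1).
That gives 3 winning moves.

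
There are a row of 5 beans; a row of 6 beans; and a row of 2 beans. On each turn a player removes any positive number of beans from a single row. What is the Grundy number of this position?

1

Compute the nim-sum pairwise:
5 ^ 6 = 3
3 ^ 2 = 1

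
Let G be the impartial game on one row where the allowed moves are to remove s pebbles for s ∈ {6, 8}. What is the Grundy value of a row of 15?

0

Build the Grundy sequence with g(k) = mex{g(k−s) : s ∈ {6, 8}, s ≤ k}:
k:     0  1  2  3  4  5  6  7  8  9 10 11 12 13 14 15
g(k):  0  0  0  0  0  0  1  1  1  1  1  1  2  2  0  0
So g(15) = 0.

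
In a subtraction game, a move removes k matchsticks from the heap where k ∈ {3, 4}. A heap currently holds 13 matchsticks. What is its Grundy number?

Compute g(0), g(1), … for moves {3, 4}:
k:     0  1  2  3  4  5  6  7  8  9 10 11 12 13
g(k):  0  0  0  1  1  1  2  0  0  0  1  1  1  2
So g(13) = 2.

2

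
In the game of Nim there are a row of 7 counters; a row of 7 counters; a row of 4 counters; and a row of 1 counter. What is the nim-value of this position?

Compute the nim-sum pairwise:
7 ⊕ 7 = 0
0 ⊕ 4 = 4
4 ⊕ 1 = 5

5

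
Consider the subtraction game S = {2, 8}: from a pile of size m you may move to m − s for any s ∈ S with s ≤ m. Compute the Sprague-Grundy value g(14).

0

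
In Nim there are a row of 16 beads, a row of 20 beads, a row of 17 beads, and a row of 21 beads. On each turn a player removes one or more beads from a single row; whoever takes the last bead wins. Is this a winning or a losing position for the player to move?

Losing position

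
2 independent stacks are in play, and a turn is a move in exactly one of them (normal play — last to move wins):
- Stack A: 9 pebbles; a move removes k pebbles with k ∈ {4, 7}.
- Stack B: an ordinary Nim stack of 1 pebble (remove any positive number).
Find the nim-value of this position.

3

Grundy values for stack A (subtraction set {4, 7}):
g(0) = mex{} = 0
g(1) = mex{} = 0
g(2) = mex{} = 0
g(3) = mex{} = 0
g(4) = mex{0} = 1
g(5) = mex{0} = 1
g(6) = mex{0} = 1
g(7) = mex{0} = 1
g(8) = mex{0,1} = 2
g(9) = mex{0,1} = 2
So g(9) = 2.
Stack B is a plain Nim stack of size 1, so its Grundy value is 1.
The value of a disjunctive sum is the nim-sum of the parts.
Combined value = 2 ⊕ 1 = 3.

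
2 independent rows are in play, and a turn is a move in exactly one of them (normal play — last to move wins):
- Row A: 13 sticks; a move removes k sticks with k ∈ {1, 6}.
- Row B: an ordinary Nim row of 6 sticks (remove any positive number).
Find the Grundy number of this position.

For row A, compute g(0), g(1), … with moves {1, 6}:
g(0) = mex{} = 0
g(1) = mex{0} = 1
g(2) = mex{1} = 0
g(3) = mex{0} = 1
g(4) = mex{1} = 0
g(5) = mex{0} = 1
g(6) = mex{0,1} = 2
g(7) = mex{1,2} = 0
g(8) = mex{0} = 1
g(9) = mex{1} = 0
g(10) = mex{0} = 1
g(11) = mex{1} = 0
g(12) = mex{0,2} = 1
g(13) = mex{0,1} = 2
So g(13) = 2.
Row B is a plain Nim row of size 6, so its Grundy value is 6.
By the Sprague-Grundy theorem, the Grundy value of a sum of independent games is the XOR of the component values.
Combined value = 2 XOR 6 = 4.

4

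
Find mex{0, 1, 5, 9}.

2

The values 0, 1 are all present; 2 is the first non-negative integer missing from the set.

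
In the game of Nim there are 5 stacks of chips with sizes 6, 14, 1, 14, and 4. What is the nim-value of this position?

In binary:
  0110  (6)
  1110  (14)
  0001  (1)
  1110  (14)
  0100  (4)
  ----
  0011  (3)

3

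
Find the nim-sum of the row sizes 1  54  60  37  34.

12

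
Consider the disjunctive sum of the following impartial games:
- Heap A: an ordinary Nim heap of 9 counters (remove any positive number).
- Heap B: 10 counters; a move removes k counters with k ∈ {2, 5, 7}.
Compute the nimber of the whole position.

Heap A is a plain Nim heap of size 9, so its Grundy value is 9.
Build the Grundy sequence for heap B with g(k) = mex{g(k−s) : s ∈ {2, 5, 7}, s ≤ k}:
g(0) = mex{} = 0
g(1) = mex{} = 0
g(2) = mex{0} = 1
g(3) = mex{0} = 1
g(4) = mex{1} = 0
g(5) = mex{0,1} = 2
g(6) = mex{0} = 1
g(7) = mex{0,1,2} = 3
g(8) = mex{0,1} = 2
g(9) = mex{0,1,3} = 2
g(10) = mex{1,2} = 0
So g(10) = 0.
The value of a disjunctive sum is the nim-sum of the parts.
Combined value = 9 ⊕ 0 = 9.

9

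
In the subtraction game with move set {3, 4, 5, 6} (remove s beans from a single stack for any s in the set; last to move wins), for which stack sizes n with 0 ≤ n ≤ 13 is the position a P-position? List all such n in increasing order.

0, 1, 2, 9, 10, 11

Compute g(0), g(1), … for moves {3, 4, 5, 6}:
g(0) = mex{} = 0
g(1) = mex{} = 0
g(2) = mex{} = 0
g(3) = mex{0} = 1
g(4) = mex{0} = 1
g(5) = mex{0} = 1
g(6) = mex{0,1} = 2
g(7) = mex{0,1} = 2
g(8) = mex{0,1} = 2
g(9) = mex{1,2} = 0
g(10) = mex{1,2} = 0
g(11) = mex{1,2} = 0
g(12) = mex{0,2} = 1
g(13) = mex{0,2} = 1
The P-positions (g = 0) in 0..13 are 0, 1, 2, 9, 10, 11.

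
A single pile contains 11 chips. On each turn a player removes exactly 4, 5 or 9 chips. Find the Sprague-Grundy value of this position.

2

Build the Grundy sequence with g(k) = mex{g(k−s) : s ∈ {4, 5, 9}, s ≤ k}:
g(0) = mex{} = 0
g(1) = mex{} = 0
g(2) = mex{} = 0
g(3) = mex{} = 0
g(4) = mex{0} = 1
g(5) = mex{0} = 1
g(6) = mex{0} = 1
g(7) = mex{0} = 1
g(8) = mex{0,1} = 2
g(9) = mex{0,1} = 2
g(10) = mex{0,1} = 2
g(11) = mex{0,1} = 2
So g(11) = 2.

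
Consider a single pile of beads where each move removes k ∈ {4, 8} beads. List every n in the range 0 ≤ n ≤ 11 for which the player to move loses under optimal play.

0, 1, 2, 3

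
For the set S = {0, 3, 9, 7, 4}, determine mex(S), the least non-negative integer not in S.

1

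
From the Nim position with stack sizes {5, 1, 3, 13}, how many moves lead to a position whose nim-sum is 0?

1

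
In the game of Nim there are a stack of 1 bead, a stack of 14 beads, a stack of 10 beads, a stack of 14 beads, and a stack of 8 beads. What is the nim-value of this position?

Nim-sum: 1 ^ 14 ^ 10 ^ 14 ^ 8 = 3.

3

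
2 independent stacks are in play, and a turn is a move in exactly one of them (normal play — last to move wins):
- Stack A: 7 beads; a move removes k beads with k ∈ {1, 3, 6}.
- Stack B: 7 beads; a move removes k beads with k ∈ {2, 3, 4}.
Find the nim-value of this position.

3

Build the Grundy sequence for stack A with g(k) = mex{g(k−s) : s ∈ {1, 3, 6}, s ≤ k}:
g(0) = mex{} = 0
g(1) = mex{0} = 1
g(2) = mex{1} = 0
g(3) = mex{0} = 1
g(4) = mex{1} = 0
g(5) = mex{0} = 1
g(6) = mex{0,1} = 2
g(7) = mex{0,1,2} = 3
So g(7) = 3.
For stack B, compute g(0), g(1), … with moves {2, 3, 4}:
k:     0  1  2  3  4  5  6  7
g(k):  0  0  1  1  2  2  0  0
So g(7) = 0.
By the Sprague-Grundy theorem, the Grundy value of a sum of independent games is the XOR of the component values.
Combined value = 3 ⊕ 0 = 3.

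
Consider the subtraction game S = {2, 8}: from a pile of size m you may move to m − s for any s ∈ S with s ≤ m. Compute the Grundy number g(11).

Build the Grundy sequence with g(k) = mex{g(k−s) : s ∈ {2, 8}, s ≤ k}:
k:     0  1  2  3  4  5  6  7  8  9 10 11
g(k):  0  0  1  1  0  0  1  1  2  2  0  0
So g(11) = 0.

0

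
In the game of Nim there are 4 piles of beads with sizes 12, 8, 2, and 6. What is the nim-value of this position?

0

Nim-sum: 12 ^ 8 ^ 2 ^ 6 = 0.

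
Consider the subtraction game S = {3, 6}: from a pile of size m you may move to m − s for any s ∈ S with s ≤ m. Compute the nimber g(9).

0

Compute g(0), g(1), … for moves {3, 6}:
g(0) = mex{} = 0
g(1) = mex{} = 0
g(2) = mex{} = 0
g(3) = mex{0} = 1
g(4) = mex{0} = 1
g(5) = mex{0} = 1
g(6) = mex{0,1} = 2
g(7) = mex{0,1} = 2
g(8) = mex{0,1} = 2
g(9) = mex{1,2} = 0
So g(9) = 0.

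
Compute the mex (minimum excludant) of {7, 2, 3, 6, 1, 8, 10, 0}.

4

The values 0, 1, 2, 3 are all present; 4 is the first non-negative integer missing from the set.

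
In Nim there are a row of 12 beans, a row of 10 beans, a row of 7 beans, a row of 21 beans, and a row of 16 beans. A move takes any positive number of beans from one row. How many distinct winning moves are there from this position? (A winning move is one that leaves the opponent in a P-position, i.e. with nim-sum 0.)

3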